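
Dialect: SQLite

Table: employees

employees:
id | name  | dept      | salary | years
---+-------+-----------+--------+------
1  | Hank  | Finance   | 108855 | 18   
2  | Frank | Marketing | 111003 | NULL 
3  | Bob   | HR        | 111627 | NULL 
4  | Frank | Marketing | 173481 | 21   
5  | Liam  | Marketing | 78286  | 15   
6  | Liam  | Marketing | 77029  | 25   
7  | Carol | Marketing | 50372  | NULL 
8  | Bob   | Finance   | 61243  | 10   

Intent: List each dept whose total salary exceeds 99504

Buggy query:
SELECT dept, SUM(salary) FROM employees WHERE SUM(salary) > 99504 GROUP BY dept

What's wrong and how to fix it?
Bug: WHERE runs before GROUP BY, so aggregates aren't available there

Fix: Use HAVING (which filters groups after aggregation) instead of WHERE

Corrected query:
SELECT dept, SUM(salary) FROM employees GROUP BY dept HAVING SUM(salary) > 99504

Result:
dept      | SUM(salary)
----------+------------
Finance   | 170098     
HR        | 111627     
Marketing | 490171     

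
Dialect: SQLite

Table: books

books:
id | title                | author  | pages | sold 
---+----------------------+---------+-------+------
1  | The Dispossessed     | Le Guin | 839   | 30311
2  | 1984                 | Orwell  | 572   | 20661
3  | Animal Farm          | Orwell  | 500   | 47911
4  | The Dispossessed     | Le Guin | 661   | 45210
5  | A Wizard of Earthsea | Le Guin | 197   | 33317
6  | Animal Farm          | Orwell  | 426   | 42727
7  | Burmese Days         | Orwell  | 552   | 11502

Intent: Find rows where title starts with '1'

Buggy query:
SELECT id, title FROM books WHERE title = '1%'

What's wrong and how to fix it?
Bug: Wildcards only work with LIKE; '=' treats '%' as a literal character

Fix: Use LIKE for wildcard pattern matching

Corrected query:
SELECT id, title FROM books WHERE title LIKE '1%'

Result:
id | title
---+------
2  | 1984 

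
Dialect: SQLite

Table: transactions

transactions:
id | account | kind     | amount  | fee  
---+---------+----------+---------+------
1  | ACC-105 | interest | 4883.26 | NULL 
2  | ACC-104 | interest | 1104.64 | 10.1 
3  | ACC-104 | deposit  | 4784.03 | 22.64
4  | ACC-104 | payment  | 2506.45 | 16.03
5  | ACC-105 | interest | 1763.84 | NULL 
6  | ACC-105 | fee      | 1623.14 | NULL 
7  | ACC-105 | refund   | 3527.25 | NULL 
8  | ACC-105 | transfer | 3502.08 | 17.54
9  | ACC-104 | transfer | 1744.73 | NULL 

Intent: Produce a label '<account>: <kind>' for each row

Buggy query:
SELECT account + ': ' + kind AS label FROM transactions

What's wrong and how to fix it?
Bug: '+' is numeric addition; on text columns SQLite converts them to 0 instead of concatenating

Fix: Use the || operator for string concatenation

Corrected query:
SELECT account || ': ' || kind AS label FROM transactions

Result:
label            
-----------------
ACC-105: interest
ACC-104: interest
ACC-104: deposit 
ACC-104: payment 
ACC-105: interest
ACC-105: fee     
ACC-105: refund  
ACC-105: transfer
ACC-104: transfer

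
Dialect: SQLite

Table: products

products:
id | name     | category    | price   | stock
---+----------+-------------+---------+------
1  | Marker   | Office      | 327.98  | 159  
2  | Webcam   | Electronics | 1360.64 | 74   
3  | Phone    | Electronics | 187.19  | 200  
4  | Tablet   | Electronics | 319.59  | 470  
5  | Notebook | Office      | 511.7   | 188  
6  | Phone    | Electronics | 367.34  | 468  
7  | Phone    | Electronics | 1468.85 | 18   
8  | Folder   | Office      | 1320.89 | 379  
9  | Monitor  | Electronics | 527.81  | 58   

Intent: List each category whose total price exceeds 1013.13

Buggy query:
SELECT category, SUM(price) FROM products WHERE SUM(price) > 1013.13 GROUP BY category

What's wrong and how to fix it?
Bug: Aggregate functions cannot appear in a WHERE clause

Fix: Move the aggregate condition to a HAVING clause

Corrected query:
SELECT category, SUM(price) FROM products GROUP BY category HAVING SUM(price) > 1013.13

Result:
category    | SUM(price)
------------+-----------
Electronics | 4231.42   
Office      | 2160.57   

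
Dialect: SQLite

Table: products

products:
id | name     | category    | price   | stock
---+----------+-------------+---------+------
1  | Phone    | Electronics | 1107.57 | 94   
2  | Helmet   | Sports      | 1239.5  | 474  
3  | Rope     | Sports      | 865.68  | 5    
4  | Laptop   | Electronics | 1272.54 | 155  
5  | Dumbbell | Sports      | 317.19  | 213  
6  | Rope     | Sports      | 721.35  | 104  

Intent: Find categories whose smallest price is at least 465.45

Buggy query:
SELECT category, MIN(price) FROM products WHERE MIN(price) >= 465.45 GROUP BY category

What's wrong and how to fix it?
Bug: MIN() in WHERE is a misuse of aggregate

Fix: Use HAVING for the per-group MIN condition

Corrected query:
SELECT category, MIN(price) FROM products GROUP BY category HAVING MIN(price) >= 465.45

Result:
category    | MIN(price)
------------+-----------
Electronics | 1107.57   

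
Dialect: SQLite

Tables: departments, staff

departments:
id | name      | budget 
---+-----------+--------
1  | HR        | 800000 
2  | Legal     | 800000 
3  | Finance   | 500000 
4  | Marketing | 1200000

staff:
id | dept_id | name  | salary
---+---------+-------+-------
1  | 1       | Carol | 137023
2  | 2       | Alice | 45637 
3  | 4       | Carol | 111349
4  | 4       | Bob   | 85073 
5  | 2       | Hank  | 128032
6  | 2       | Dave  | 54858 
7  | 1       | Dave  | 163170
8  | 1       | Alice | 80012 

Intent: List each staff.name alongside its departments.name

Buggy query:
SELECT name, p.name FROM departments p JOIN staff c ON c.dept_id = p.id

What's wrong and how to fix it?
Bug: 'name' exists in both joined tables, so the database can't tell which one is meant

Fix: Prefix ambiguous columns with the table alias

Corrected query:
SELECT c.name, p.name FROM departments p JOIN staff c ON c.dept_id = p.id

Result:
name  | name     
------+----------
Carol | HR       
Alice | Legal    
Carol | Marketing
Bob   | Marketing
Hank  | Legal    
Dave  | Legal    
Dave  | HR       
Alice | HR       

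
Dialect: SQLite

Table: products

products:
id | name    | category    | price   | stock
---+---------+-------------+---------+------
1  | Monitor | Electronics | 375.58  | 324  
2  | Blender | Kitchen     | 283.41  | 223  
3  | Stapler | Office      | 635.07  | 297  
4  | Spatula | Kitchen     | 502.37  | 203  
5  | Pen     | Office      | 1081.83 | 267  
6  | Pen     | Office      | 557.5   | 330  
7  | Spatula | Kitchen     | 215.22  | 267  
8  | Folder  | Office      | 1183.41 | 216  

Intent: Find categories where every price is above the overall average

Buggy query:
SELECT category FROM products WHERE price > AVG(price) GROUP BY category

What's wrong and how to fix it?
Bug: WHERE evaluates per row before aggregation, so AVG() is unavailable

Fix: Use a subquery for AVG and a HAVING MIN(...) filter so the condition holds for every row in the group

Corrected query:
SELECT category FROM products GROUP BY category HAVING MIN(price) > (SELECT AVG(price) FROM products)

Result:
(no rows)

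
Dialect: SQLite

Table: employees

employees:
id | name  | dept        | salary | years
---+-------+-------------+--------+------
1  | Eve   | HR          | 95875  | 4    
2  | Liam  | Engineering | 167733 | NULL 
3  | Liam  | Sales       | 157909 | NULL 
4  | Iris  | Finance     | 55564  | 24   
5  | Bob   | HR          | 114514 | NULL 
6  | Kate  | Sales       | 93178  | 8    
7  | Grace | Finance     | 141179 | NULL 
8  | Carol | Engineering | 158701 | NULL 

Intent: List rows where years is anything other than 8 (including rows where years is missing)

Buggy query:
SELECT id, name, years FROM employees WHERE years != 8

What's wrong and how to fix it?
Bug: 'years != 8' is unknown when years is NULL, so NULL rows are silently excluded

Fix: Handle NULL separately with IS NULL alongside the inequality

Corrected query:
SELECT id, name, years FROM employees WHERE years != 8 OR years IS NULL

Result:
id | name  | years
---+-------+------
1  | Eve   | 4    
2  | Liam  | NULL 
3  | Liam  | NULL 
4  | Iris  | 24   
5  | Bob   | NULL 
7  | Grace | NULL 
8  | Carol | NULL 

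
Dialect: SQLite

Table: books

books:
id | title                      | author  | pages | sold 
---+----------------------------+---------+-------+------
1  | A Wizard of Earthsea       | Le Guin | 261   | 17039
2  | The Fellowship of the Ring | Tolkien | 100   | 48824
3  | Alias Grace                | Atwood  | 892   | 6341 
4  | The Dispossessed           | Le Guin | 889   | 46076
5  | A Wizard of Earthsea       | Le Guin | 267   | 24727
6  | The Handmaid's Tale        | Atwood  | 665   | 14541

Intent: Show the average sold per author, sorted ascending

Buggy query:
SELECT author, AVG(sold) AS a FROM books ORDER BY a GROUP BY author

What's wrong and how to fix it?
Bug: ORDER BY appears before GROUP BY; SQL clause order requires GROUP BY first

Fix: Reorder: SELECT … FROM … GROUP BY … ORDER BY …

Corrected query:
SELECT author, AVG(sold) AS a FROM books GROUP BY author ORDER BY a

Result:
author  | a           
--------+-------------
Atwood  | 10441       
Le Guin | 29280.666667
Tolkien | 48824       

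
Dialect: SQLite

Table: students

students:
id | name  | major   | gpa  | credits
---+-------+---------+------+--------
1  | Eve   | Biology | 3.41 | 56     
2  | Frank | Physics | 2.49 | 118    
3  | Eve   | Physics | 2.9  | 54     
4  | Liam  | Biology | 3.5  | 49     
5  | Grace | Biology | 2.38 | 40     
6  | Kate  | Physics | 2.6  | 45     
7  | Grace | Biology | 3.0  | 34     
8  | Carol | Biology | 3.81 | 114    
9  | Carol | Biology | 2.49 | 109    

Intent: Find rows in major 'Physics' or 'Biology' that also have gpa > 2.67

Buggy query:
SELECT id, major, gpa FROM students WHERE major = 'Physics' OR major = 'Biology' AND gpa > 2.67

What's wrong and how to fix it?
Bug: Without parentheses, AND is evaluated before OR, so the gpa filter only applies to the 'Biology' branch

Fix: Add parentheses around the OR so the AND applies to both alternatives

Corrected query:
SELECT id, major, gpa FROM students WHERE (major = 'Physics' OR major = 'Biology') AND gpa > 2.67

Result:
id | major   | gpa 
---+---------+-----
1  | Biology | 3.41
3  | Physics | 2.9 
4  | Biology | 3.5 
7  | Biology | 3   
8  | Biology | 3.81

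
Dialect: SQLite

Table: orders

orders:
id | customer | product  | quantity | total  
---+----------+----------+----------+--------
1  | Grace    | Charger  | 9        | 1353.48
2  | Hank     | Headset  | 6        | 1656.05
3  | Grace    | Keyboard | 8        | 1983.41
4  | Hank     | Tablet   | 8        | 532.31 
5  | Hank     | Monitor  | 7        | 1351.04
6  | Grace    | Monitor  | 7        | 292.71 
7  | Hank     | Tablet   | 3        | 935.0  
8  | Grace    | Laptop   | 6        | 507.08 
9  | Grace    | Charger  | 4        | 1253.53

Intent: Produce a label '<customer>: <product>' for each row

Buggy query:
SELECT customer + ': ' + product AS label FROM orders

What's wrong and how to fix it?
Bug: '+' is numeric addition; on text columns SQLite converts them to 0 instead of concatenating

Fix: Replace + with || to concatenate text

Corrected query:
SELECT customer || ': ' || product AS label FROM orders

Result:
label          
---------------
Grace: Charger 
Hank: Headset  
Grace: Keyboard
Hank: Tablet   
Hank: Monitor  
Grace: Monitor 
Hank: Tablet   
Grace: Laptop  
Grace: Charger 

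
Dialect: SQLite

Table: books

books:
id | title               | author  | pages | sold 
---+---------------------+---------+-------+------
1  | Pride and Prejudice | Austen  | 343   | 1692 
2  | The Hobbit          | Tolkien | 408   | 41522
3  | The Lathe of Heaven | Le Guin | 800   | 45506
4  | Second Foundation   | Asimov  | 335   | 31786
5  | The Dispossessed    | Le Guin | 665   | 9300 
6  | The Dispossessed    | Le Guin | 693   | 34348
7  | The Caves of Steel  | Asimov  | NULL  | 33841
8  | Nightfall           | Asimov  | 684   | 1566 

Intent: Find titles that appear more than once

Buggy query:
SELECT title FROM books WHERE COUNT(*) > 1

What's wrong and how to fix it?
Bug: WHERE can't reference COUNT(*); aggregates are computed after WHERE

Fix: GROUP BY title, then filter groups with HAVING COUNT(*) > 1

Corrected query:
SELECT title FROM books GROUP BY title HAVING COUNT(*) > 1

Result:
title           
----------------
The Dispossessed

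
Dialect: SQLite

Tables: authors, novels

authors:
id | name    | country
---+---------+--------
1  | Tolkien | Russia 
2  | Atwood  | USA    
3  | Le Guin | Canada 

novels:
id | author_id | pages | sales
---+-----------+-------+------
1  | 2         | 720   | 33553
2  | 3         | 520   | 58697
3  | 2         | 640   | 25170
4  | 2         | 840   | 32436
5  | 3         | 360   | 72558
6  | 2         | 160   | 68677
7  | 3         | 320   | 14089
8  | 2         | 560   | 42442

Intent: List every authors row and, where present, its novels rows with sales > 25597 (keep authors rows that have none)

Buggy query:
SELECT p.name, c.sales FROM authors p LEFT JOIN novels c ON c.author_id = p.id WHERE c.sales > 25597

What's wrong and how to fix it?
Bug: A WHERE condition on the right-hand table after LEFT JOIN drops unmatched parents

Fix: Put 'c.sales > 25597' in the JOIN's ON clause instead of WHERE

Corrected query:
SELECT p.name, c.sales FROM authors p LEFT JOIN novels c ON c.author_id = p.id AND c.sales > 25597

Result:
name    | sales
--------+------
Tolkien | NULL 
Atwood  | 32436
Atwood  | 33553
Atwood  | 42442
Atwood  | 68677
Le Guin | 58697
Le Guin | 72558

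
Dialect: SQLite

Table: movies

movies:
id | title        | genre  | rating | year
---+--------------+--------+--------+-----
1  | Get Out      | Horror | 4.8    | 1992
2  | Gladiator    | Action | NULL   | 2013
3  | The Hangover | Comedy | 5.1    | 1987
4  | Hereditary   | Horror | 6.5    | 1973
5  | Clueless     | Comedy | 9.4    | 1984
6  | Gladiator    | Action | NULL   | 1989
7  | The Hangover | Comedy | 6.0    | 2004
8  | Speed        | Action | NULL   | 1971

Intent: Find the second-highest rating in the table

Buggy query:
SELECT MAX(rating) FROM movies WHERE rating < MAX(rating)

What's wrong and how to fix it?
Bug: The inner MAX is an aggregate inside WHERE, which is not allowed

Fix: Put the inner MAX in a scalar subquery

Corrected query:
SELECT MAX(rating) FROM movies WHERE rating < (SELECT MAX(rating) FROM movies)

Result:
MAX(rating)
-----------
6.5        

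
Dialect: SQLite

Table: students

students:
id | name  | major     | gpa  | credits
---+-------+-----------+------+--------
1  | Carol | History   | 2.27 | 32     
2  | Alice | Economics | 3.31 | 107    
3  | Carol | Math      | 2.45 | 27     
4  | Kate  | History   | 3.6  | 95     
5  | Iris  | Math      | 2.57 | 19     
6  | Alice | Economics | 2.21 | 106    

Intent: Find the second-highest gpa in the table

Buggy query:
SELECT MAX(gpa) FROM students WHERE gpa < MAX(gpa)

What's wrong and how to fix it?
Bug: MAX(gpa) on the right of the comparison is an aggregate-in-WHERE error

Fix: Put the inner MAX in a scalar subquery

Corrected query:
SELECT MAX(gpa) FROM students WHERE gpa < (SELECT MAX(gpa) FROM students)

Result:
MAX(gpa)
--------
3.31    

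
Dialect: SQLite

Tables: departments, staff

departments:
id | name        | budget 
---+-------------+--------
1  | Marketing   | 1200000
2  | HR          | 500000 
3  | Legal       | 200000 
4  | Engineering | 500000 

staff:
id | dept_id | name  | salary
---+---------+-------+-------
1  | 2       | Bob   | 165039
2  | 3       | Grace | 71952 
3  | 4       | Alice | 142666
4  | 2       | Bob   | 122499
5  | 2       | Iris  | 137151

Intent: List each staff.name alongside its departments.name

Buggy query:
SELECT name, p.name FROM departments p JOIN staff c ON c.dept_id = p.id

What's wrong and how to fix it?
Bug: Both tables have a 'name' column; the unqualified reference is ambiguous

Fix: Prefix ambiguous columns with the table alias

Corrected query:
SELECT c.name, p.name FROM departments p JOIN staff c ON c.dept_id = p.id

Result:
name  | name       
------+------------
Bob   | HR         
Grace | Legal      
Alice | Engineering
Bob   | HR         
Iris  | HR         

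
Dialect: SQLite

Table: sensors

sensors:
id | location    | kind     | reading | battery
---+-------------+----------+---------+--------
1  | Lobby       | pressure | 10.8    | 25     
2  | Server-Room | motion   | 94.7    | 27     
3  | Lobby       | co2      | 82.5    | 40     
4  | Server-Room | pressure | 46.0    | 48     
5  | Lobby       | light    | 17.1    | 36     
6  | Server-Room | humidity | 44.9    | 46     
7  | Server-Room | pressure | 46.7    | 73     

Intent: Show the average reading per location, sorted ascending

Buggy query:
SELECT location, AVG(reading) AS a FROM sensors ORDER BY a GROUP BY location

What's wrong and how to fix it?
Bug: GROUP BY must precede ORDER BY

Fix: Move ORDER BY to the end, after GROUP BY

Corrected query:
SELECT location, AVG(reading) AS a FROM sensors GROUP BY location ORDER BY a

Result:
location    | a     
------------+-------
Lobby       | 36.8  
Server-Room | 58.075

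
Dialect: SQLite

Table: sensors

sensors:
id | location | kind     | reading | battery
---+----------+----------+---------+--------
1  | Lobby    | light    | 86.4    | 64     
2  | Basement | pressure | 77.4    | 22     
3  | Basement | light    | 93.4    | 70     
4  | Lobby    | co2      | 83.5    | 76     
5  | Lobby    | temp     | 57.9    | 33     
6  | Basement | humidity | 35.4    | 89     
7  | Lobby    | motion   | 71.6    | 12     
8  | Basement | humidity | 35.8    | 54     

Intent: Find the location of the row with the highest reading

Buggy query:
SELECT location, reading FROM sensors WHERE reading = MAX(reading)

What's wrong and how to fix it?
Bug: WHERE is evaluated per row; an aggregate over the whole table isn't defined there

Fix: Wrap MAX in a scalar subquery so WHERE compares against a single value

Corrected query:
SELECT location, reading FROM sensors WHERE reading = (SELECT MAX(reading) FROM sensors)

Result:
location | reading
---------+--------
Basement | 93.4   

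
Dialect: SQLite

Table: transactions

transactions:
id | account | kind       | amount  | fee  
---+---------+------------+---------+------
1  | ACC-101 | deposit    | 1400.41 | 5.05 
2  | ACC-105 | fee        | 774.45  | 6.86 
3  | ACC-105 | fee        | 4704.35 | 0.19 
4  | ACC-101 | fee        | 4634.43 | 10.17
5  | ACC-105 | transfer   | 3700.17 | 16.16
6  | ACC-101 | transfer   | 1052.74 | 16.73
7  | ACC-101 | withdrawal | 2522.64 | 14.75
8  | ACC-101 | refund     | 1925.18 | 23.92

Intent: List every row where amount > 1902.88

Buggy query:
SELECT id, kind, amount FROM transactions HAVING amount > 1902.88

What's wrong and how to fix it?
Bug: HAVING filters the output of aggregation, but this query has no GROUP BY and no aggregate functions, so SQLite rejects it (HAVING clause on a non-aggregate query); the condition here is per row

Fix: Replace HAVING with WHERE since the condition applies to individual rows

Corrected query:
SELECT id, kind, amount FROM transactions WHERE amount > 1902.88

Result:
id | kind       | amount 
---+------------+--------
3  | fee        | 4704.35
4  | fee        | 4634.43
5  | transfer   | 3700.17
7  | withdrawal | 2522.64
8  | refund     | 1925.18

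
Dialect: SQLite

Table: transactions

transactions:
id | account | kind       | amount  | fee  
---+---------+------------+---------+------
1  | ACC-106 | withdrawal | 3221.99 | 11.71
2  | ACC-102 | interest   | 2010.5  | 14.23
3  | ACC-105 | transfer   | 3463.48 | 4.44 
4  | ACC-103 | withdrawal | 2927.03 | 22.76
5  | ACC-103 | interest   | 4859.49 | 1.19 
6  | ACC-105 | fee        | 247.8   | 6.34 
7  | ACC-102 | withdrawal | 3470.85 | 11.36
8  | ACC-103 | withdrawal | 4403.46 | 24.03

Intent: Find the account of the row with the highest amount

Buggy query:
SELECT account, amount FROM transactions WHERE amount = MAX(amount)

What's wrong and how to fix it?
Bug: WHERE is evaluated per row; an aggregate over the whole table isn't defined there

Fix: Wrap MAX in a scalar subquery so WHERE compares against a single value

Corrected query:
SELECT account, amount FROM transactions WHERE amount = (SELECT MAX(amount) FROM transactions)

Result:
account | amount 
--------+--------
ACC-103 | 4859.49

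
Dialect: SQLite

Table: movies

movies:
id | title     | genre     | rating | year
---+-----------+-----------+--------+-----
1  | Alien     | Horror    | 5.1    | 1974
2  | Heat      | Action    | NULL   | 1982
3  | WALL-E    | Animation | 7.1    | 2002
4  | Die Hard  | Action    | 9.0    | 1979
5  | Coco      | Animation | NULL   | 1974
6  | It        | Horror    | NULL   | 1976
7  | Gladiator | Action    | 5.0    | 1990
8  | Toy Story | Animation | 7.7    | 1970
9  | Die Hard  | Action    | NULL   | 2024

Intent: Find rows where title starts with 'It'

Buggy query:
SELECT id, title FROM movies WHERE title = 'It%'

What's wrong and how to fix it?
Bug: '=' compares the literal string including the % character; pattern matching needs LIKE

Fix: Use LIKE for wildcard pattern matching

Corrected query:
SELECT id, title FROM movies WHERE title LIKE 'It%'

Result:
id | title
---+------
6  | It   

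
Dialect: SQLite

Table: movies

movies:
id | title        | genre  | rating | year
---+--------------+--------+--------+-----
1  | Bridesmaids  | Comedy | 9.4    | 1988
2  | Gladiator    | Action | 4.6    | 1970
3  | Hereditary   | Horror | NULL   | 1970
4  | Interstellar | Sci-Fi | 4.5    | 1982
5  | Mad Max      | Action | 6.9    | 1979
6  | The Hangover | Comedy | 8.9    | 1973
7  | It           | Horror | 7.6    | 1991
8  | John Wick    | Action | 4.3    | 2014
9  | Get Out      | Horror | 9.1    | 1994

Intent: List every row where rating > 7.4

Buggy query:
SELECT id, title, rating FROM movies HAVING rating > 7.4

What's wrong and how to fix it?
Bug: HAVING filters the output of aggregation, but this query has no GROUP BY and no aggregate functions, so SQLite rejects it (HAVING clause on a non-aggregate query); the condition here is per row

Fix: Use WHERE for row-level filtering

Corrected query:
SELECT id, title, rating FROM movies WHERE rating > 7.4

Result:
id | title        | rating
---+--------------+-------
1  | Bridesmaids  | 9.4   
6  | The Hangover | 8.9   
7  | It           | 7.6   
9  | Get Out      | 9.1   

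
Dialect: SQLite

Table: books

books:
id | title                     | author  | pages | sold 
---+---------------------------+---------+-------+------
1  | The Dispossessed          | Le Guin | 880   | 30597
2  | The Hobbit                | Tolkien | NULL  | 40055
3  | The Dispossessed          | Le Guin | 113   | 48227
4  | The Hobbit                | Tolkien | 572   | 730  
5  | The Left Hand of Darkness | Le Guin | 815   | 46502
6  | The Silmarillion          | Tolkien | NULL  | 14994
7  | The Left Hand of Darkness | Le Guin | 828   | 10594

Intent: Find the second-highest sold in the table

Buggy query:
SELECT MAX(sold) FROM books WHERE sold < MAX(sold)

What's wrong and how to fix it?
Bug: The inner MAX is an aggregate inside WHERE, which is not allowed

Fix: Put the inner MAX in a scalar subquery

Corrected query:
SELECT MAX(sold) FROM books WHERE sold < (SELECT MAX(sold) FROM books)

Result:
MAX(sold)
---------
46502    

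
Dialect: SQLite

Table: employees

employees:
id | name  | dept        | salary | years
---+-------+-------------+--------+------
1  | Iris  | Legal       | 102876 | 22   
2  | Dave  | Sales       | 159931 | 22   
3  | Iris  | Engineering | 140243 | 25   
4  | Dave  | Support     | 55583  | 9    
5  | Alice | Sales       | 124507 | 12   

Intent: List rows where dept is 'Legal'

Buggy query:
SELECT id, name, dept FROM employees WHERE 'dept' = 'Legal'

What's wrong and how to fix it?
Bug: 'dept' in single quotes is a string literal, not the column; the comparison is literal-vs-literal and never true

Fix: Remove the quotes around the column name (or use double quotes for an identifier)

Corrected query:
SELECT id, name, dept FROM employees WHERE dept = 'Legal'

Result:
id | name | dept 
---+------+------
1  | Iris | Legal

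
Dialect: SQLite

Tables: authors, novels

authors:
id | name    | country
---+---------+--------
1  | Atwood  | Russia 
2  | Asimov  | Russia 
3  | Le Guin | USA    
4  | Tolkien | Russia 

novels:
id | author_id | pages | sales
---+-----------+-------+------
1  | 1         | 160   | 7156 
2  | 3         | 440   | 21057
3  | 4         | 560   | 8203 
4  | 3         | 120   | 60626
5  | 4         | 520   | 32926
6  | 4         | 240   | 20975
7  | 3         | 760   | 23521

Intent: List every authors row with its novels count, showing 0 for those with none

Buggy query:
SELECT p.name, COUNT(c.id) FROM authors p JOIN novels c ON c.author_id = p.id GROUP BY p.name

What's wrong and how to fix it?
Bug: INNER JOIN drops authors rows that have no matching novels rows

Fix: Switch to LEFT JOIN to retain unmatched parent rows

Corrected query:
SELECT p.name, COUNT(c.id) FROM authors p LEFT JOIN novels c ON c.author_id = p.id GROUP BY p.name

Result:
name    | COUNT(c.id)
--------+------------
Asimov  | 0          
Atwood  | 1          
Le Guin | 3          
Tolkien | 3          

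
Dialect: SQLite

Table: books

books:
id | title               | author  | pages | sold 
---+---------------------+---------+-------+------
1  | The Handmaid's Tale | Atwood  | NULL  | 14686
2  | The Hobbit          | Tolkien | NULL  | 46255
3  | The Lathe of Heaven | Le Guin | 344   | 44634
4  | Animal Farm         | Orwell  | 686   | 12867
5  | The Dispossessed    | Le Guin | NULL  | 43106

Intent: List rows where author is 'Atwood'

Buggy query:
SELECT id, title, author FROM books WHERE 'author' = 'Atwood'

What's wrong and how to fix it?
Bug: 'author' in single quotes is a string literal, not the column; the comparison is literal-vs-literal and never true

Fix: Reference the column as author without single quotes

Corrected query:
SELECT id, title, author FROM books WHERE author = 'Atwood'

Result:
id | title               | author
---+---------------------+-------
1  | The Handmaid's Tale | Atwood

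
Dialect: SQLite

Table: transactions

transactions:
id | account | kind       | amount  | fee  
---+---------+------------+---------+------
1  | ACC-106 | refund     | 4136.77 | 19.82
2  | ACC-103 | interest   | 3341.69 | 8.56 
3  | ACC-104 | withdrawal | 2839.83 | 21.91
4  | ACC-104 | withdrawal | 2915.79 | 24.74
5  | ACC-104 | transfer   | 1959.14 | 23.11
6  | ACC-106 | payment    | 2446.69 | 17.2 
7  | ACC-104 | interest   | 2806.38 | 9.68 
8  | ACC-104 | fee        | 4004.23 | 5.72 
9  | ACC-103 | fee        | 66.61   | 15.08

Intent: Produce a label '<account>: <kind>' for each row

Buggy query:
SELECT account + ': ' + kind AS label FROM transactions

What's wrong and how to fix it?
Bug: '+' is numeric addition; on text columns SQLite converts them to 0 instead of concatenating

Fix: Use the || operator for string concatenation

Corrected query:
SELECT account || ': ' || kind AS label FROM transactions

Result:
label              
-------------------
ACC-106: refund    
ACC-103: interest  
ACC-104: withdrawal
ACC-104: withdrawal
ACC-104: transfer  
ACC-106: payment   
ACC-104: interest  
ACC-104: fee       
ACC-103: fee       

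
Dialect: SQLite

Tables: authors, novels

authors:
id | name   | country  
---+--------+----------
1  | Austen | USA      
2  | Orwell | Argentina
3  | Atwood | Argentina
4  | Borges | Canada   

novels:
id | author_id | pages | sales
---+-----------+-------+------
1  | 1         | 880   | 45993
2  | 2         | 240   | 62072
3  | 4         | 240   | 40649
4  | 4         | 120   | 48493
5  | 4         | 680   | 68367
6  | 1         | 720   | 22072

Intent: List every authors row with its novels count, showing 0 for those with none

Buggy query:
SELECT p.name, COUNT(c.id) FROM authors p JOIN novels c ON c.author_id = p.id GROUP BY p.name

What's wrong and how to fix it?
Bug: INNER JOIN drops authors rows that have no matching novels rows

Fix: Use LEFT JOIN so parents without children still appear (COUNT(c.id) gives 0)

Corrected query:
SELECT p.name, COUNT(c.id) FROM authors p LEFT JOIN novels c ON c.author_id = p.id GROUP BY p.name

Result:
name   | COUNT(c.id)
-------+------------
Atwood | 0          
Austen | 2          
Borges | 3          
Orwell | 1          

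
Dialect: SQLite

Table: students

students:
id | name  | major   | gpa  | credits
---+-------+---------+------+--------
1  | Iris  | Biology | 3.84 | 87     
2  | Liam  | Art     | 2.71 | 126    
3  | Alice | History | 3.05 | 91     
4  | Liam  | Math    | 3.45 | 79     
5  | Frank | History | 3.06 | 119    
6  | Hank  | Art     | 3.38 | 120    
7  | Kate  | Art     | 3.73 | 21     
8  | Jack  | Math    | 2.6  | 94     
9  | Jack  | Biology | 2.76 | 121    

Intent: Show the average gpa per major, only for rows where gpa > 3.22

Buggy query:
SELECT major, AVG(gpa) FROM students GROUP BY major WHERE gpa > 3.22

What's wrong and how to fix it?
Bug: WHERE cannot follow GROUP BY

Fix: Place WHERE between FROM and GROUP BY

Corrected query:
SELECT major, AVG(gpa) FROM students WHERE gpa > 3.22 GROUP BY major

Result:
major   | AVG(gpa)
--------+---------
Art     | 3.555   
Biology | 3.84    
Math    | 3.45    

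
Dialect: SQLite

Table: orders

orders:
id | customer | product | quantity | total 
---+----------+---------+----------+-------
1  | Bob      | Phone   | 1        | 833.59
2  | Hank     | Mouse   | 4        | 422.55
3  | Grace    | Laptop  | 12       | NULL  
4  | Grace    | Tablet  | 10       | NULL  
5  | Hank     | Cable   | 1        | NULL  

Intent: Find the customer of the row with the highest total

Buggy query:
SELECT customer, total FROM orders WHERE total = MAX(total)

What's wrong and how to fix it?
Bug: WHERE is evaluated per row; an aggregate over the whole table isn't defined there

Fix: Wrap MAX in a scalar subquery so WHERE compares against a single value

Corrected query:
SELECT customer, total FROM orders WHERE total = (SELECT MAX(total) FROM orders)

Result:
customer | total 
---------+-------
Bob      | 833.59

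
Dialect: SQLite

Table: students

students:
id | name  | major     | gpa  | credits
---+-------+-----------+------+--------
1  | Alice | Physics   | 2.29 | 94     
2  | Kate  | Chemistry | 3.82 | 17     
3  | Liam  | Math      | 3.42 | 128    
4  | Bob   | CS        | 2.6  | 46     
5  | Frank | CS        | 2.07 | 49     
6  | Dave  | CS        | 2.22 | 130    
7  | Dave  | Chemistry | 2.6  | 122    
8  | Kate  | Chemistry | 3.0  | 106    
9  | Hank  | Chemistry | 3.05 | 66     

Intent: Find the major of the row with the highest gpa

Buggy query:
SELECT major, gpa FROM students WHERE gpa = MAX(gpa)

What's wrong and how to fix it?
Bug: WHERE is evaluated per row; an aggregate over the whole table isn't defined there

Fix: Wrap MAX in a scalar subquery so WHERE compares against a single value

Corrected query:
SELECT major, gpa FROM students WHERE gpa = (SELECT MAX(gpa) FROM students)

Result:
major     | gpa 
----------+-----
Chemistry | 3.82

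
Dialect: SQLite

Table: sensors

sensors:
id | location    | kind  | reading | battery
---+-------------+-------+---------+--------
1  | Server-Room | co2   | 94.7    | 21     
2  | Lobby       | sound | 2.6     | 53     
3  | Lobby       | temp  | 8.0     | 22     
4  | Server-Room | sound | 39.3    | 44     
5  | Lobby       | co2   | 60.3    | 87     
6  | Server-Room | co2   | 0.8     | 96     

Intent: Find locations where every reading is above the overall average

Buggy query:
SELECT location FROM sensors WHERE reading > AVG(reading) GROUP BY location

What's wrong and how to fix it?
Bug: AVG() is an aggregate; it can't sit directly in WHERE

Fix: Use a subquery for AVG and a HAVING MIN(...) filter so the condition holds for every row in the group

Corrected query:
SELECT location FROM sensors GROUP BY location HAVING MIN(reading) > (SELECT AVG(reading) FROM sensors)

Result:
(no rows)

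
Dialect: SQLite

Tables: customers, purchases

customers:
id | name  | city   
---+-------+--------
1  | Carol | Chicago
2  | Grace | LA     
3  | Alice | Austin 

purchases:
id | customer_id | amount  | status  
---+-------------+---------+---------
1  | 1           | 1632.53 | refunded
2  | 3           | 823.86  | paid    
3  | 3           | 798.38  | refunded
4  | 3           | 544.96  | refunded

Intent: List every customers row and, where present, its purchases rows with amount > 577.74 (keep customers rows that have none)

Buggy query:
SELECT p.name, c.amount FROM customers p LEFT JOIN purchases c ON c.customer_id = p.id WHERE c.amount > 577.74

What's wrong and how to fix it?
Bug: Filtering c.amount in WHERE discards the NULL rows produced by LEFT JOIN, turning it into an inner join

Fix: Put 'c.amount > 577.74' in the JOIN's ON clause instead of WHERE

Corrected query:
SELECT p.name, c.amount FROM customers p LEFT JOIN purchases c ON c.customer_id = p.id AND c.amount > 577.74

Result:
name  | amount 
------+--------
Carol | 1632.53
Grace | NULL   
Alice | 798.38 
Alice | 823.86 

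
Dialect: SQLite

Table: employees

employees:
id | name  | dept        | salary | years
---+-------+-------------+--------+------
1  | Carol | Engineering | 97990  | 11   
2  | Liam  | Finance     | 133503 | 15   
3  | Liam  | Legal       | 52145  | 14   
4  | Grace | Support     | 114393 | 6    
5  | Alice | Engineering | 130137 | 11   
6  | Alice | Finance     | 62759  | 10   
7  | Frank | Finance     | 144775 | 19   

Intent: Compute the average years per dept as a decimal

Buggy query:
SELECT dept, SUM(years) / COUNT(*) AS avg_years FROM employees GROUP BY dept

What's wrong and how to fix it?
Bug: SUM(years) and COUNT(*) are both integers; the division truncates the fractional part

Fix: Multiply by 1.0 (or CAST to REAL) to force floating-point division

Corrected query:
SELECT dept, SUM(years) * 1.0 / COUNT(*) AS avg_years FROM employees GROUP BY dept

Result:
dept        | avg_years
------------+----------
Engineering | 11       
Finance     | 14.666667
Legal       | 14       
Support     | 6        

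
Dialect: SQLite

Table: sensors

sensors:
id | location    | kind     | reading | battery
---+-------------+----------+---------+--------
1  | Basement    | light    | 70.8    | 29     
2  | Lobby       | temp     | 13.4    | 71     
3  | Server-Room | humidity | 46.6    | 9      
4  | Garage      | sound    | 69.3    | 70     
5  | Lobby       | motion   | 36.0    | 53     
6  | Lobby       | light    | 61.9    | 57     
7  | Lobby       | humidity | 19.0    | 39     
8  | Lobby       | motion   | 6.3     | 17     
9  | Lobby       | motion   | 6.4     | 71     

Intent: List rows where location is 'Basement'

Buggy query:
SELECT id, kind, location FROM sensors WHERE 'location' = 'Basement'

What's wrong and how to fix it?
Bug: 'location' in single quotes is a string literal, not the column; the comparison is literal-vs-literal and never true

Fix: Reference the column as location without single quotes

Corrected query:
SELECT id, kind, location FROM sensors WHERE location = 'Basement'

Result:
id | kind  | location
---+-------+---------
1  | light | Basement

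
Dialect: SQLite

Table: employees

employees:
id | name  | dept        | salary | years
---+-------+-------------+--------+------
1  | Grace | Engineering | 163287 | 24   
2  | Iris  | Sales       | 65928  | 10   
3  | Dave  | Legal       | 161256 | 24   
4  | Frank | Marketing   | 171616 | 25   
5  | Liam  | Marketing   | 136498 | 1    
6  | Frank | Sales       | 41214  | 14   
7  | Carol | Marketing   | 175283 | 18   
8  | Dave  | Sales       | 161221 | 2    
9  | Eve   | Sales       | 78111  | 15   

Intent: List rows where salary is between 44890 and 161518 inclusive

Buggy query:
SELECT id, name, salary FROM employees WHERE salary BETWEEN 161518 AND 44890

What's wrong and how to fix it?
Bug: BETWEEN expects the lower bound first; with 161518 AND 44890 the range is empty

Fix: Write BETWEEN 44890 AND 161518

Corrected query:
SELECT id, name, salary FROM employees WHERE salary BETWEEN 44890 AND 161518

Result:
id | name | salary
---+------+-------
2  | Iris | 65928 
3  | Dave | 161256
5  | Liam | 136498
8  | Dave | 161221
9  | Eve  | 78111 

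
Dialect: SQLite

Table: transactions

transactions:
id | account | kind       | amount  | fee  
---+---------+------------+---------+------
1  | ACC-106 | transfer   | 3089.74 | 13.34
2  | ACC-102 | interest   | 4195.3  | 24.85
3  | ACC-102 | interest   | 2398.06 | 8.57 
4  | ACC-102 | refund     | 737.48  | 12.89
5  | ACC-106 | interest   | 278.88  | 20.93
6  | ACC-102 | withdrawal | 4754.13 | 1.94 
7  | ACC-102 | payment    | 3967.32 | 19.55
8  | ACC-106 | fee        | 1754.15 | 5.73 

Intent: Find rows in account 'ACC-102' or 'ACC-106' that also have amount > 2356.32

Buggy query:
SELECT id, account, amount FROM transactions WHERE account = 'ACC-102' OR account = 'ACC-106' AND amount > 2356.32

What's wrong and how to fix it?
Bug: Without parentheses, AND is evaluated before OR, so the amount filter only applies to the 'ACC-106' branch

Fix: Add parentheses around the OR so the AND applies to both alternatives

Corrected query:
SELECT id, account, amount FROM transactions WHERE (account = 'ACC-102' OR account = 'ACC-106') AND amount > 2356.32

Result:
id | account | amount 
---+---------+--------
1  | ACC-106 | 3089.74
2  | ACC-102 | 4195.3 
3  | ACC-102 | 2398.06
6  | ACC-102 | 4754.13
7  | ACC-102 | 3967.32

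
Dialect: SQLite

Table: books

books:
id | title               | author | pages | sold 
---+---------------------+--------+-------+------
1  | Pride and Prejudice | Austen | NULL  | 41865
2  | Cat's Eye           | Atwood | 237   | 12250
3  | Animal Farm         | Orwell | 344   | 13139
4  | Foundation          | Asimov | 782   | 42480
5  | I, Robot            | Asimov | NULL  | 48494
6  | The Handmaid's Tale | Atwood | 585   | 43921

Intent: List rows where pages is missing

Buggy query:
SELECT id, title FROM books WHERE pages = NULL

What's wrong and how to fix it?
Bug: Comparing to NULL with '=' never matches; NULL = NULL is unknown, not true

Fix: Use IS NULL to test for NULL

Corrected query:
SELECT id, title FROM books WHERE pages IS NULL

Result:
id | title              
---+--------------------
1  | Pride and Prejudice
5  | I, Robot           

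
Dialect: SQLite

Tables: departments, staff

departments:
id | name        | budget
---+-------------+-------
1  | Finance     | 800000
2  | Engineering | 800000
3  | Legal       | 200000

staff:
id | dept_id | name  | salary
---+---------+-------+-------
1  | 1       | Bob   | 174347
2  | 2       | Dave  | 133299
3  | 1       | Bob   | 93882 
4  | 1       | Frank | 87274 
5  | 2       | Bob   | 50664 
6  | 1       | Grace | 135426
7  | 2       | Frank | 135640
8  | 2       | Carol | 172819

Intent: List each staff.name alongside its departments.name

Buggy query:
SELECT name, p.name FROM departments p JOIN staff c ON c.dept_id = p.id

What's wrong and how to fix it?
Bug: Both tables have a 'name' column; the unqualified reference is ambiguous

Fix: Qualify the column with its table alias (c.name)

Corrected query:
SELECT c.name, p.name FROM departments p JOIN staff c ON c.dept_id = p.id

Result:
name  | name       
------+------------
Bob   | Finance    
Dave  | Engineering
Bob   | Finance    
Frank | Finance    
Bob   | Engineering
Grace | Finance    
Frank | Engineering
Carol | Engineering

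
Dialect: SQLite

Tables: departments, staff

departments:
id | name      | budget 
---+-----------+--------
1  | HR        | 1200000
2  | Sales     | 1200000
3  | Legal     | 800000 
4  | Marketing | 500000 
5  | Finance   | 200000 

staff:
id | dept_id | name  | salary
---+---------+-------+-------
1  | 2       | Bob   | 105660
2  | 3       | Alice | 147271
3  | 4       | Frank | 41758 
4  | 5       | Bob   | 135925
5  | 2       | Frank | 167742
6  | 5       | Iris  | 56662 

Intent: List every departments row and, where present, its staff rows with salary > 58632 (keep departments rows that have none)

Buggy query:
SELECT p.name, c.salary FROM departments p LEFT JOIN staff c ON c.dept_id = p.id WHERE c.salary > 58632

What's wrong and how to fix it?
Bug: A WHERE condition on the right-hand table after LEFT JOIN drops unmatched parents

Fix: Put 'c.salary > 58632' in the JOIN's ON clause instead of WHERE

Corrected query:
SELECT p.name, c.salary FROM departments p LEFT JOIN staff c ON c.dept_id = p.id AND c.salary > 58632

Result:
name      | salary
----------+-------
HR        | NULL  
Sales     | 105660
Sales     | 167742
Legal     | 147271
Marketing | NULL  
Finance   | 135925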